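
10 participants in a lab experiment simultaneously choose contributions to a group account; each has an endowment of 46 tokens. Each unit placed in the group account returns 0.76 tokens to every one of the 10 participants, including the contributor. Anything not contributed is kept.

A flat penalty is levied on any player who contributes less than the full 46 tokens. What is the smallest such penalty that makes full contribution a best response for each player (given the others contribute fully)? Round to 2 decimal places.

11.04 tokens

Given the others contribute fully, the best deviation is to contribute 0 (any partial contribution still incurs the fine and gives up units whose private return 0.76 is below 1).
Deviating from 46 to 0 saves 46 tokens but forfeits the deviator's share of the drop in the group account: 0.76 × 46 = 34.96.
So the deviation gain is 46 − 34.96 = 11.04, and the fine must be at least 11.04 tokens to wipe it out.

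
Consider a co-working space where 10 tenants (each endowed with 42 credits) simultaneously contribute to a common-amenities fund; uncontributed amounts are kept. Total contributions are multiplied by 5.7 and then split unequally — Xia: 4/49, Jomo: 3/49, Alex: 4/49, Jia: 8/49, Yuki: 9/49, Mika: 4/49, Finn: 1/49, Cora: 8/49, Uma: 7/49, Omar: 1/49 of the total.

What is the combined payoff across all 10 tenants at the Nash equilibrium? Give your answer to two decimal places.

Player j's private return per contributed unit is 5.7 × (j's share). Contributing is weakly dominant for j when that share is at least 1/5.7 = 0.1754, and contributing 0 is dominant otherwise.
Yuki alone (share 9/49) is above the threshold, contributing 42; the remaining 9 contribute 0. Total contributed: 42.
The common-amenities fund pays out 5.7 × 42 = 239.40 in total (split across the unequal shares, but the aggregate is all that matters for the group sum).
The 9 free-riders keep 42 each, adding 378. Group total = 378 + 239.40 = 617.40.

617.40 credits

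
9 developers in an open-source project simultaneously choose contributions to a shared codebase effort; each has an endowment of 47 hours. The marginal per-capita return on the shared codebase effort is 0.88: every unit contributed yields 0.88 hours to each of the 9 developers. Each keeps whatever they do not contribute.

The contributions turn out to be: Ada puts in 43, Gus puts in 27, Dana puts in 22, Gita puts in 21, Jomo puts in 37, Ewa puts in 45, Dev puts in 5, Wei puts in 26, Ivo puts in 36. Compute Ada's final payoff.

Total contributed: 43 + 27 + 22 + 21 + 37 + 45 + 5 + 26 + 36 = 262.
Each receives 0.88 × 262 = 230.56 from the shared codebase effort.
Ada keeps 47 − 43 = 4, so Ada's payoff is 4 + 230.56 = 234.56.

234.56 hours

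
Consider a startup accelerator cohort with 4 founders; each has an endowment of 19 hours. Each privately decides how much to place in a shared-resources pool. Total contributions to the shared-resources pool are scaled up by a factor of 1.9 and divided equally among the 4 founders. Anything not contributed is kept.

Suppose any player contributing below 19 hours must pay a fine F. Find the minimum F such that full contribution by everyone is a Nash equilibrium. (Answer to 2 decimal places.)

9.98 hours

Given the others contribute fully, the best deviation is to contribute 0 (any partial contribution still incurs the fine and gives up units whose private return 0.4750 is below 1).
Deviating from 19 to 0 saves 19 hours but forfeits the deviator's share of the drop in the shared-resources pool: 1.9/4 × 19 = 9.02.
So the deviation gain is 19 − 9.02 = 9.98, and the fine must be at least 9.98 hours to wipe it out.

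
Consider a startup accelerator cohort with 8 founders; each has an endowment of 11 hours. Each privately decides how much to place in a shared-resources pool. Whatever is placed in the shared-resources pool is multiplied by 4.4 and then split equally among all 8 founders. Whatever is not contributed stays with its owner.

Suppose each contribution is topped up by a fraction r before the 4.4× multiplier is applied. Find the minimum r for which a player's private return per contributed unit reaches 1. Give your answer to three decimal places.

With matching at rate r, one contributed unit becomes (1 + r) in the shared-resources pool and returns 4.4 × (1 + r) / 8 to the contributor.
Setting this equal to 1: 1 + r = 8/4.4 = 1.8182.
So the minimum matching rate is r = 1.8182 − 1 = 0.818.

0.818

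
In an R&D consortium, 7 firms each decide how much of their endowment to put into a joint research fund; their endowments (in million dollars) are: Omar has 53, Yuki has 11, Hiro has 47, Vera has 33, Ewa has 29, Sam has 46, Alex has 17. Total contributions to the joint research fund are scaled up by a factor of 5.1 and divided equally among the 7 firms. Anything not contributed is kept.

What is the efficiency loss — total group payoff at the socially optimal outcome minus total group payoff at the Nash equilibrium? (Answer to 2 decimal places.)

967.60 million dollars

The private return per contributed unit is 5.1/7 = 0.7286 < 1 for every player regardless of endowment, so the Nash equilibrium is zero contribution and the group total is Σ E_j = 53 + 11 + 47 + 33 + 29 + 46 + 17 = 236.
Each contributed unit returns 5.100 to the group, so the social optimum is full contribution by everyone: group total = 5.100 × 236 = 1203.60.
Efficiency loss = (5.100 − 1) × 236 = 967.60.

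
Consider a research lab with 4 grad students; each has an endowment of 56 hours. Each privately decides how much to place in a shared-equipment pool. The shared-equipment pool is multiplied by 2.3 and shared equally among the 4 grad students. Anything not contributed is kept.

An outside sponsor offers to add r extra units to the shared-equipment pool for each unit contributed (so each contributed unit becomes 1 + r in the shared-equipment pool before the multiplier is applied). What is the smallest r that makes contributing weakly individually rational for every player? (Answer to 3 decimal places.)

With matching at rate r, one contributed unit becomes (1 + r) in the shared-equipment pool and returns 2.3 × (1 + r) / 4 to the contributor.
Setting this equal to 1: 1 + r = 4/2.3 = 1.7391.
So the minimum matching rate is r = 1.7391 − 1 = 0.739.

0.739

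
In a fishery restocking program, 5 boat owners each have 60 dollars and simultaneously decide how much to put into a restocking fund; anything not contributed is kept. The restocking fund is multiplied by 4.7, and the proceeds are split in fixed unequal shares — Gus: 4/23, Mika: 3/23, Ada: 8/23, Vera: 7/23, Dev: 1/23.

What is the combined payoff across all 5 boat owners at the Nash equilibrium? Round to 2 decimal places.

744.00 dollars

For player j, contributing a unit is worthwhile iff 4.7 × (j's share) ≥ 1, i.e. iff j's share is at least 0.2128.
Ada and Vera clear that bar, contributing 60 each; the remaining 3 contribute 0. Total contributed: 120.
The restocking fund pays out 4.7 × 120 = 564.00 in total (split across the unequal shares, but the aggregate is all that matters for the group sum).
The 3 free-riders keep 60 each, adding 180. Group total = 180 + 564.00 = 744.00.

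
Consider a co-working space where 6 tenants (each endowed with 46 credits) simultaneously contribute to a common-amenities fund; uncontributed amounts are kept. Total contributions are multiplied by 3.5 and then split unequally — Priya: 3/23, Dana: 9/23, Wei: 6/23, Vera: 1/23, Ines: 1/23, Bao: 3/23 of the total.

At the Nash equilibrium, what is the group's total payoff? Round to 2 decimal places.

391.00 credits

Each unit j contributes comes back to j as 3.5 × (j's share), so j prefers to contribute only if that share exceeds 1/3.5 = 0.2857; otherwise keeping the unit dominates.
Dana alone (share 9/23) is above the threshold, contributing 46; the remaining 5 contribute 0. Total contributed: 46.
The common-amenities fund pays out 3.5 × 46 = 161.00 in total (split across the unequal shares, but the aggregate is all that matters for the group sum).
The 5 free-riders keep 46 each, adding 230. Group total = 230 + 161.00 = 391.00.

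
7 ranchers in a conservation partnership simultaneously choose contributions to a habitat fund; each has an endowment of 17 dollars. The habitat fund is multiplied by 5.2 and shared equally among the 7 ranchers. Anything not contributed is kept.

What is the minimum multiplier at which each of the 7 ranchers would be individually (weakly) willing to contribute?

7

A contributed unit returns (multiplier)/7 to its contributor.
This reaches 1 exactly when the multiplier is 7.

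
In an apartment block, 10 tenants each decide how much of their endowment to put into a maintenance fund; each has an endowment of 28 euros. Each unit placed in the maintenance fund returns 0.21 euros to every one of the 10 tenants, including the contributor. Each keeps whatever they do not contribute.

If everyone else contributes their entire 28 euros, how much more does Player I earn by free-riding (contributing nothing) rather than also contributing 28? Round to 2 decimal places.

Switching from a contribution of 28 to 0 lets Player I keep an extra 28 euros, but lowers the maintenance fund by 28, which costs Player I their own share of that drop: 0.21 × 28 = 5.88.
Net gain = 28 − 5.88 = 22.12. The private return per contributed unit (0.21) is below 1, so free-riding is indeed the best response regardless of what the others do.

22.12 euros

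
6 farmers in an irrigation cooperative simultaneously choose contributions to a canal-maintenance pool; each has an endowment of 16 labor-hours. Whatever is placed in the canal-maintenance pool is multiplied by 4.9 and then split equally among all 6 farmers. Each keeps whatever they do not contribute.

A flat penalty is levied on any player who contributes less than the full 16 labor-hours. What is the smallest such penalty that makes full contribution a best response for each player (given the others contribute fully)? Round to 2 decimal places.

Given the others contribute fully, the best deviation is to contribute 0 (any partial contribution still incurs the fine and gives up units whose private return 0.8167 is below 1).
Deviating from 16 to 0 saves 16 labor-hours but forfeits the deviator's share of the drop in the canal-maintenance pool: 4.9/6 × 16 = 13.07.
So the deviation gain is 16 − 13.07 = 2.93, and the fine must be at least 2.93 labor-hours to wipe it out.

2.93 labor-hours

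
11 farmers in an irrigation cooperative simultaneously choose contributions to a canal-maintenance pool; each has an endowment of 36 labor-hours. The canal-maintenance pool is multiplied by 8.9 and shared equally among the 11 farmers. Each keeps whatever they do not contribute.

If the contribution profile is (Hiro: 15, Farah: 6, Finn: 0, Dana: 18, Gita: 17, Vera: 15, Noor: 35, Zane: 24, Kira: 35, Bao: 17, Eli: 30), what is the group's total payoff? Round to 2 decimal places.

2070.80 labor-hours

Total contributed: 15 + 6 + 0 + 18 + 17 + 15 + 35 + 24 + 35 + 17 + 30 = 212; total kept: 11 × 36 − 212 = 184.
The canal-maintenance pool pays out 8.9 × 212 = 1886.80 in aggregate.
Group total = 184 + 1886.80 = 2070.80.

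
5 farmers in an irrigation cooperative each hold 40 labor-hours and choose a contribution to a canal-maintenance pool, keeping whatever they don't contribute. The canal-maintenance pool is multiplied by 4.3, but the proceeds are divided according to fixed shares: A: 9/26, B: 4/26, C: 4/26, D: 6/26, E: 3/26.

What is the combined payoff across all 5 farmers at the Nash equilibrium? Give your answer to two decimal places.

A player with share s gets back 4.3·s per unit contributed, so full contribution is dominant for anyone with s > 1/4.3 = 0.2326 and zero contribution is dominant for anyone below.
A alone (share 9/26) is above the threshold, contributing 40; the remaining 4 contribute 0. Total contributed: 40.
The canal-maintenance pool pays out 4.3 × 40 = 172.00 in total (split across the unequal shares, but the aggregate is all that matters for the group sum).
The 4 free-riders keep 40 each, adding 160. Group total = 160 + 172.00 = 332.00.

332.00 labor-hours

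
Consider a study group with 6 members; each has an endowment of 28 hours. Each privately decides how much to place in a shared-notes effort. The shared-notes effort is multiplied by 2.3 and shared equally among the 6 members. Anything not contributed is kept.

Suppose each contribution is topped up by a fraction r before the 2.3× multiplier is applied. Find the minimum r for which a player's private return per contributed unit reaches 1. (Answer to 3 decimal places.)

With matching at rate r, one contributed unit becomes (1 + r) in the shared-notes effort and returns 2.3 × (1 + r) / 6 to the contributor.
Setting this equal to 1: 1 + r = 6/2.3 = 2.6087.
So the minimum matching rate is r = 2.6087 − 1 = 1.609.

1.609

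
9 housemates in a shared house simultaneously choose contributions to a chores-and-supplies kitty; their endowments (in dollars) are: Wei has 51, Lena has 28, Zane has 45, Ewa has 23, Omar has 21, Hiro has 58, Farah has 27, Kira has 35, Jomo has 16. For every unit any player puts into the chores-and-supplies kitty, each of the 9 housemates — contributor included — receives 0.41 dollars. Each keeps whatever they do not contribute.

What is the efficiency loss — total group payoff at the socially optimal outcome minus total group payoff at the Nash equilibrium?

817.76 dollars

The private return per contributed unit is 0.41 < 1 for everyone, so the Nash equilibrium is zero contribution and the group total is Σ E_j = 51 + 28 + 45 + 23 + 21 + 58 + 27 + 35 + 16 = 304.
Each contributed unit returns 3.690 to the group, so the social optimum is full contribution by everyone: group total = 3.690 × 304 = 1121.76.
Efficiency loss = (3.690 − 1) × 304 = 817.76.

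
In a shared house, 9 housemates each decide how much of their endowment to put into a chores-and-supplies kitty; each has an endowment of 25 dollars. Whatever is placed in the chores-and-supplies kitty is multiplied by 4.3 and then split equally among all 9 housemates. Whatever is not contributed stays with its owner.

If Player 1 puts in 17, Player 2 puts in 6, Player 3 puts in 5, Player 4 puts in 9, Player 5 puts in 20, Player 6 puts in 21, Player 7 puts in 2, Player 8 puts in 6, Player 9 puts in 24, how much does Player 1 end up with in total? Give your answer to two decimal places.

Total contributed: 17 + 6 + 5 + 9 + 20 + 21 + 2 + 6 + 24 = 110.
Each receives 4.3 × 110 / 9 = 52.56 from the chores-and-supplies kitty.
Player 1 keeps 25 − 17 = 8, so Player 1's payoff is 8 + 52.56 = 60.56.

60.56 dollars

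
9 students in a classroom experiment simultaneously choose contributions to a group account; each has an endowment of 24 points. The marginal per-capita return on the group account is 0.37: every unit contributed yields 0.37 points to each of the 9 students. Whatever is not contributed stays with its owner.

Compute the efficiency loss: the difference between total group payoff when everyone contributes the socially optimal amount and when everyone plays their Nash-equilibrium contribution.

The private return per contributed unit is 0.37 < 1, so contributing 0 is dominant for every player. At the Nash equilibrium everyone keeps their 24, and the group total is 9 × 24 = 216.
Each contributed unit returns 3.330 to the group as a whole (0.37 to each of 9 players), which exceeds 1, so the social optimum is full contribution: group total = 3.330 × 216 = 719.28.
Efficiency loss = 719.28 − 216 = 503.28.

503.28 points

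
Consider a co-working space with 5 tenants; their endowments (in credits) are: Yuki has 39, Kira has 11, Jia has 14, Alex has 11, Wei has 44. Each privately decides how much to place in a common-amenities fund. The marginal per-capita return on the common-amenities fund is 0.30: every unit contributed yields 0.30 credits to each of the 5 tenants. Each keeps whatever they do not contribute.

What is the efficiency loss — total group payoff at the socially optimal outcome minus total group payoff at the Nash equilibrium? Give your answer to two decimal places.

59.50 credits

The private return per contributed unit is 0.30 < 1 for everyone, so the Nash equilibrium is zero contribution and the group total is Σ E_j = 39 + 11 + 14 + 11 + 44 = 119.
Each contributed unit returns 1.500 to the group, so the social optimum is full contribution by everyone: group total = 1.500 × 119 = 178.50.
Efficiency loss = (1.500 − 1) × 119 = 59.50.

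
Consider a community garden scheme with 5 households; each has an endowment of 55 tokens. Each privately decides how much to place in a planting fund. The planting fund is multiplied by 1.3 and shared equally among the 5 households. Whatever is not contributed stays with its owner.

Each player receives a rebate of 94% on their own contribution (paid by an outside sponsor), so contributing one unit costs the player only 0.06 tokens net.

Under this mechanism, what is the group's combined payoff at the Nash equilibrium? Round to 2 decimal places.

616.00 tokens

The effective private return per unit is now (1.3/5) / 0.06 = 4.3333 > 1, so every player's dominant strategy flips to full contribution.
So the Nash equilibrium is full contribution by all 5; the group earns 5 × (55 × 0.94 + 1.3 × 55) = 616.00.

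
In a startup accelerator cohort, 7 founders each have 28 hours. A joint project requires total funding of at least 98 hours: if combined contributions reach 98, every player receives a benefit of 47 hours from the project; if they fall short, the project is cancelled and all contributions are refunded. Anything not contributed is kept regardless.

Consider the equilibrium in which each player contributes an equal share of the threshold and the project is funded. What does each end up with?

61 hours

Equal share of the threshold: 98/7 = 14.
At this profile no one gains by cutting their contribution: any cut drops the total below 98, the project is cancelled, contributions are refunded, and the deviator ends with 28, which is less than 28 − 14 + 47 = 61. Contributing more than 14 just wastes the excess. So contributing exactly 14 is a best response.
Each player's payoff: 28 − 14 + 47 = 61.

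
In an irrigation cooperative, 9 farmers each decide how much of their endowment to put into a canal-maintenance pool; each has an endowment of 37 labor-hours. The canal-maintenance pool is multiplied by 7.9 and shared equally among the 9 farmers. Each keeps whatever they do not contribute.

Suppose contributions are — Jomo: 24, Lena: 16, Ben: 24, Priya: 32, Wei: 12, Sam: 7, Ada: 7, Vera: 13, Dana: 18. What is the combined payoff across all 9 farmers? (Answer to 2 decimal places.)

Total contributed: 24 + 16 + 24 + 32 + 12 + 7 + 7 + 13 + 18 = 153; total kept: 9 × 37 − 153 = 180.
The canal-maintenance pool pays out 7.9 × 153 = 1208.70 in aggregate.
Group total = 180 + 1208.70 = 1388.70.

1388.70 labor-hours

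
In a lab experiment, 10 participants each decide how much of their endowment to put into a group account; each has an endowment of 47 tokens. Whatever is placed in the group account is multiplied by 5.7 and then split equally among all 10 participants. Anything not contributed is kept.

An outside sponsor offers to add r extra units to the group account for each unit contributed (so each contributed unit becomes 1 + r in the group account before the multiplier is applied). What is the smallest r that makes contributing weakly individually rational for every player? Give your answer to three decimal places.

With matching at rate r, one contributed unit becomes (1 + r) in the group account and returns 5.7 × (1 + r) / 10 to the contributor.
Setting this equal to 1: 1 + r = 10/5.7 = 1.7544.
So the minimum matching rate is r = 1.7544 − 1 = 0.754.

0.754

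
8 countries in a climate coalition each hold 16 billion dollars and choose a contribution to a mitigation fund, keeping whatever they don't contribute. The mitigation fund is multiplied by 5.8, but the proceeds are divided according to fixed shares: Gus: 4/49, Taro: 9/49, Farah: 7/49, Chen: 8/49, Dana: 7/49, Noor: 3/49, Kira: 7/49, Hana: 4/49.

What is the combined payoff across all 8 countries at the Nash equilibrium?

204.80 billion dollars

A player with share s gets back 5.8·s per unit contributed, so full contribution is dominant for anyone with s > 1/5.8 = 0.1724 and zero contribution is dominant for anyone below.
Only Taro (9/49) clears that bar, contributing 16; the remaining 7 contribute 0. Total contributed: 16.
The mitigation fund pays out 5.8 × 16 = 92.80 in total (split across the unequal shares, but the aggregate is all that matters for the group sum).
The 7 free-riders keep 16 each, adding 112. Group total = 112 + 92.80 = 204.80.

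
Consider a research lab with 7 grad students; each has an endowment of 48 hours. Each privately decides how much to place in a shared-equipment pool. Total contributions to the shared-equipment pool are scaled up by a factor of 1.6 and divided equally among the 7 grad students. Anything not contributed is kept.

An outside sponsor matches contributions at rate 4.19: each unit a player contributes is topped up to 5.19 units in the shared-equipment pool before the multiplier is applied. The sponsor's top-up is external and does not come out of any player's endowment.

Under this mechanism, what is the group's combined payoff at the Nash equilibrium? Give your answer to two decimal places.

Under the mechanism each unit contributed yields 1.6 × 5.19 / 7 = 1.1863 back to its contributor per unit of net cost, which exceeds 1, making full contribution the dominant choice for everyone.
At the Nash equilibrium everyone contributes 48. Group total payoff = 1.6 × 5.19 × 336 = 2790.14.

2790.14 hours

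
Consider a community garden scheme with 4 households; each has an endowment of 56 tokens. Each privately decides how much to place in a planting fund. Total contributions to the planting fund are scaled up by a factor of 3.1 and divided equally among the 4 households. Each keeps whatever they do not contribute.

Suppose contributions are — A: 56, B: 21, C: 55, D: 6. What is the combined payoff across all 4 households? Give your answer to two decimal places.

Total contributed: 56 + 21 + 55 + 6 = 138; total kept: 4 × 56 − 138 = 86.
The planting fund pays out 3.1 × 138 = 427.80 in aggregate.
Group total = 86 + 427.80 = 513.80.

513.80 tokens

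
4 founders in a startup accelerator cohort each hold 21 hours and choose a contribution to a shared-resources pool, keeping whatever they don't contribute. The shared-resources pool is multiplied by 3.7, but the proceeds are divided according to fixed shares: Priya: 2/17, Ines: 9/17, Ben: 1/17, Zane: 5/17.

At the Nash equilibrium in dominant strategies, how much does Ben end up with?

A player with share s gets back 3.7·s per unit contributed, so full contribution is dominant for anyone with s > 1/3.7 = 0.2703 and zero contribution is dominant for anyone below.
The shares above 0.2703 belong to Ines and Zane, contributing 21 each; the remaining 2 contribute 0. Total contributed: 42.
Ben keeps 21 and receives 3.7 × 42 × 1/17 = 9.14 from the shared-resources pool, for a payoff of 30.14.

30.14 hours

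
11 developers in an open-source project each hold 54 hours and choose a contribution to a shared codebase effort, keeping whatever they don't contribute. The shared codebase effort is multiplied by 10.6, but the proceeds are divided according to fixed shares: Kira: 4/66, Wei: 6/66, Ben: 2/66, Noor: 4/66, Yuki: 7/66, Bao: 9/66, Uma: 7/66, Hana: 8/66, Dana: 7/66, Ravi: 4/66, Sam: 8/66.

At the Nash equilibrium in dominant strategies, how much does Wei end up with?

366.22 hours

A player with share s gets back 10.6·s per unit contributed, so full contribution is dominant for anyone with s > 1/10.6 = 0.0943 and zero contribution is dominant for anyone below.
The shares above 0.0943 belong to Yuki, Bao, Uma, Hana, Dana and Sam, contributing 54 each; the remaining 5 contribute 0. Total contributed: 324.
Wei keeps 54 and receives 10.6 × 324 × 6/66 = 312.22 from the shared codebase effort, for a payoff of 366.22.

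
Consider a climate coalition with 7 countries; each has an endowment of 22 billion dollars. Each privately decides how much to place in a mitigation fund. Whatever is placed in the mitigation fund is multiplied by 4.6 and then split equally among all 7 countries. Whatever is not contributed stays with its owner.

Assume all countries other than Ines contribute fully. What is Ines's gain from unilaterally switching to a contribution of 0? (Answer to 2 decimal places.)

7.54 billion dollars

Switching from a contribution of 22 to 0 lets Ines keep an extra 22 billion dollars, but lowers the mitigation fund by 22, which costs Ines their own share of that drop: 4.6/7 × 22 = 14.46.
Net gain = 22 − 14.46 = 7.54. The private return per contributed unit (0.6571) is below 1, so free-riding is indeed the best response regardless of what the others do.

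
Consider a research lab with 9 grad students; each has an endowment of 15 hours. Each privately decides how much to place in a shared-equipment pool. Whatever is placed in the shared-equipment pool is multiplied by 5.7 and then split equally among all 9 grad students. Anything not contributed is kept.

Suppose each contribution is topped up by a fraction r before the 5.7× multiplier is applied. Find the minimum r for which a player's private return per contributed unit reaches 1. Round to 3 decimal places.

0.579

With matching at rate r, one contributed unit becomes (1 + r) in the shared-equipment pool and returns 5.7 × (1 + r) / 9 to the contributor.
Setting this equal to 1: 1 + r = 9/5.7 = 1.5789.
So the minimum matching rate is r = 1.5789 − 1 = 0.579.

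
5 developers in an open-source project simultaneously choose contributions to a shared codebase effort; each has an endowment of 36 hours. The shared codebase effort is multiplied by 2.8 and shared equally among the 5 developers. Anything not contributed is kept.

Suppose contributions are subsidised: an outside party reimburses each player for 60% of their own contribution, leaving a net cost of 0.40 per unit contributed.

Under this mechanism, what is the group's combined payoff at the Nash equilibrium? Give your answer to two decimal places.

612.00 hours

With the mechanism, a contributed unit returns (2.8/5) / 0.40 = 1.4000 per unit of net cost to the contributor — now above 1 — so contributing fully is weakly dominant for every player.
So the Nash equilibrium is full contribution by all 5; the group earns 5 × (36 × 0.60 + 2.8 × 36) = 612.00.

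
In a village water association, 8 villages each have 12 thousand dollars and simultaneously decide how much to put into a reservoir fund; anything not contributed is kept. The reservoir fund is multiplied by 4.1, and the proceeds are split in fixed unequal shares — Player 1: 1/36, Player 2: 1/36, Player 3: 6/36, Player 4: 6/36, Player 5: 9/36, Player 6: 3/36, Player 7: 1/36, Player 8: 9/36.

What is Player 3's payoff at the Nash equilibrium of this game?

A player with share s gets back 4.1·s per unit contributed, so full contribution is dominant for anyone with s > 1/4.1 = 0.2439 and zero contribution is dominant for anyone below.
Player 5 and Player 8 clear that bar, contributing 12 each; the remaining 6 contribute 0. Total contributed: 24.
Player 3 keeps 12 and receives 4.1 × 24 × 6/36 = 16.40 from the reservoir fund, for a payoff of 28.40.

28.40 thousand dollars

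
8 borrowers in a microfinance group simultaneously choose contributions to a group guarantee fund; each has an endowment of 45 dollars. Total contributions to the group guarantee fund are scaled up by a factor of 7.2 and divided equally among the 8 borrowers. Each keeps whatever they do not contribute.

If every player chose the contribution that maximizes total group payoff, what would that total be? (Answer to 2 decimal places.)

Each contributed unit returns 7.200 to the group as a whole (0.9000 to each of 8 players), which exceeds 1, so the social optimum is full contribution: group total = 7.200 × 360 = 2592.00.

2592.00 dollars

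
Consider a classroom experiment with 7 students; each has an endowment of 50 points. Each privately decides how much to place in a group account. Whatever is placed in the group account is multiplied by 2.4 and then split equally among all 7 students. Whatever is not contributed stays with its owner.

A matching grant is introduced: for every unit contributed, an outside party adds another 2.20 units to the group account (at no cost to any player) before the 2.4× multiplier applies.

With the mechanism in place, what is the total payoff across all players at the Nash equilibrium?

2688.00 points

With the mechanism, a contributed unit returns 2.4 × 3.20 / 7 = 1.0971 per unit of net cost to the contributor — now above 1 — so contributing fully is weakly dominant for every player.
So the Nash equilibrium is full contribution by all 7; the group earns 2.4 × 3.20 × 350 = 2688.00.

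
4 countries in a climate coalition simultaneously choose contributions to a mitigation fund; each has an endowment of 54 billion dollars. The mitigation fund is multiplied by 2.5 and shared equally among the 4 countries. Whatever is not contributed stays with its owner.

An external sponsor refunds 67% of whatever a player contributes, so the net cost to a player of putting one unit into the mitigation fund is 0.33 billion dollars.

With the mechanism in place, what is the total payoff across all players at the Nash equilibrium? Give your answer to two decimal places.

684.72 billion dollars

The effective private return per unit is now (2.5/4) / 0.33 = 1.8939 > 1, so every player's dominant strategy flips to full contribution.
At the Nash equilibrium everyone contributes 54. Group total payoff = 4 × (54 × 0.67 + 2.5 × 54) = 684.72.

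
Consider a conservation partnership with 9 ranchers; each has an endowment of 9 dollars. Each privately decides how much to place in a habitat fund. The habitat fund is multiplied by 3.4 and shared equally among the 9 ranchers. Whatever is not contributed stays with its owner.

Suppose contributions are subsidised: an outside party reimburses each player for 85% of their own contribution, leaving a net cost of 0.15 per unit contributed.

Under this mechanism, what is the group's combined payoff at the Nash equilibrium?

With the mechanism, a contributed unit returns (3.4/9) / 0.15 = 2.5185 per unit of net cost to the contributor — now above 1 — so contributing fully is weakly dominant for every player.
So the Nash equilibrium is full contribution by all 9; the group earns 9 × (9 × 0.85 + 3.4 × 9) = 344.25.

344.25 dollars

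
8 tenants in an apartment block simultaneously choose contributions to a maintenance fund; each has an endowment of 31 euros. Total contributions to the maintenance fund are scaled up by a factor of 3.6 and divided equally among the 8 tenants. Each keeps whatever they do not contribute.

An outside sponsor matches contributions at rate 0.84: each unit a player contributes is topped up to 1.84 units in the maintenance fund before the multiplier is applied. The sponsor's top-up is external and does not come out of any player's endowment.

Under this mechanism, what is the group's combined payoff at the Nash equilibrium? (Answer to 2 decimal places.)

248.00 euros

Even with the mechanism, each unit contributed returns only 3.6 × 1.84 / 8 = 0.8280 per unit of net cost, so contributing nothing is still dominant.
At the Nash equilibrium no one contributes; group total payoff = 8 × 31 = 248.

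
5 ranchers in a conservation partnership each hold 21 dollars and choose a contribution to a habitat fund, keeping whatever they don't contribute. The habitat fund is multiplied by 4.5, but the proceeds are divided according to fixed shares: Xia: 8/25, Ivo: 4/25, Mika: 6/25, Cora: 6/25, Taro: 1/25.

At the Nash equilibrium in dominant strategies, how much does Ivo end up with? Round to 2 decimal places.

66.36 dollars

For player j, contributing a unit is worthwhile iff 4.5 × (j's share) ≥ 1, i.e. iff j's share is at least 0.2222.
Xia, Mika and Cora clear that bar, contributing 21 each; the remaining 2 contribute 0. Total contributed: 63.
Ivo keeps 21 and receives 4.5 × 63 × 4/25 = 45.36 from the habitat fund, for a payoff of 66.36.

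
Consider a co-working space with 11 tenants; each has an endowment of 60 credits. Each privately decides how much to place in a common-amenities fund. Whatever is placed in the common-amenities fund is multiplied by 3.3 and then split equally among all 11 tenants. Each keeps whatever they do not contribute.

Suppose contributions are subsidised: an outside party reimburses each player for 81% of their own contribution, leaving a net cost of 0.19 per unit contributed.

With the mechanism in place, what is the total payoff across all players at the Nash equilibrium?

2712.60 credits

Under the mechanism each unit contributed yields (3.3/11) / 0.19 = 1.5789 back to its contributor per unit of net cost, which exceeds 1, making full contribution the dominant choice for everyone.
So the Nash equilibrium is full contribution by all 11; the group earns 11 × (60 × 0.81 + 3.3 × 60) = 2712.60.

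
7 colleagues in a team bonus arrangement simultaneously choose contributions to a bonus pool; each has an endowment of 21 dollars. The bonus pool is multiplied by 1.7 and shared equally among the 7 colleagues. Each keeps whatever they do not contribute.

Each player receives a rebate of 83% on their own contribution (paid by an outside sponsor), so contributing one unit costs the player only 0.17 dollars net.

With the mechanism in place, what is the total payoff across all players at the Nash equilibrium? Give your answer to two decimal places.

371.91 dollars

Under the mechanism each unit contributed yields (1.7/7) / 0.17 = 1.4286 back to its contributor per unit of net cost, which exceeds 1, making full contribution the dominant choice for everyone.
So the Nash equilibrium is full contribution by all 7; the group earns 7 × (21 × 0.83 + 1.7 × 21) = 371.91.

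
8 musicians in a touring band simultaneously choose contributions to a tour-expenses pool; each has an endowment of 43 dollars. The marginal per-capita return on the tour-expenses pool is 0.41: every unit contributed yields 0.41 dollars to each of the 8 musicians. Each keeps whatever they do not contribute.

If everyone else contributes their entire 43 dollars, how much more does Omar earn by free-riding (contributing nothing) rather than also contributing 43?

Switching from a contribution of 43 to 0 lets Omar keep an extra 43 dollars, but lowers the tour-expenses pool by 43, which costs Omar their own share of that drop: 0.41 × 43 = 17.63.
Net gain = 43 − 17.63 = 25.37. The private return per contributed unit (0.41) is below 1, so free-riding is indeed the best response regardless of what the others do.

25.37 dollars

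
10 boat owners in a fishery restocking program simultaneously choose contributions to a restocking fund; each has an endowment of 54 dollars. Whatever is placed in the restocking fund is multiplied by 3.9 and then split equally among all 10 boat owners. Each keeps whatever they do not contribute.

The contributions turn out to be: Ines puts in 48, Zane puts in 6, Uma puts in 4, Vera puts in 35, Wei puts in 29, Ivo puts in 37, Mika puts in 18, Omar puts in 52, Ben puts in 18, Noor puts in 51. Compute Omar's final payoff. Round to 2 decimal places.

118.22 dollars

Total contributed: 48 + 6 + 4 + 35 + 29 + 37 + 18 + 52 + 18 + 51 = 298.
Each receives 3.9 × 298 / 10 = 116.22 from the restocking fund.
Omar keeps 54 − 52 = 2, so Omar's payoff is 2 + 116.22 = 118.22.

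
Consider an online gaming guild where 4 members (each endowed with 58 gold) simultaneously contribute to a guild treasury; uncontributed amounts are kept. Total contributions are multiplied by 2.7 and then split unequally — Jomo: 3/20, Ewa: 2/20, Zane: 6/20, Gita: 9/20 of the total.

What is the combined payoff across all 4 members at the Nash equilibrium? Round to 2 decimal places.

Player j's private return per contributed unit is 2.7 × (j's share). Contributing is weakly dominant for j when that share is at least 1/2.7 = 0.3704, and contributing 0 is dominant otherwise.
The only share above 0.3704 is Gita's 9/20, contributing 58; the remaining 3 contribute 0. Total contributed: 58.
The guild treasury pays out 2.7 × 58 = 156.60 in total (split across the unequal shares, but the aggregate is all that matters for the group sum).
The 3 free-riders keep 58 each, adding 174. Group total = 174 + 156.60 = 330.60.

330.60 gold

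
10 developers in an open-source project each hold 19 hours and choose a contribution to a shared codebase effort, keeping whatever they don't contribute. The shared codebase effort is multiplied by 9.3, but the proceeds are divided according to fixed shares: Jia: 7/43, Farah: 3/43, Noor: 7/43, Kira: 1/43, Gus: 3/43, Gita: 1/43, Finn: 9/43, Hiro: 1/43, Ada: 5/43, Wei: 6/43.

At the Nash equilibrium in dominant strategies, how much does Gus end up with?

80.64 hours

A player with share s gets back 9.3·s per unit contributed, so full contribution is dominant for anyone with s > 1/9.3 = 0.1075 and zero contribution is dominant for anyone below.
Jia, Noor, Finn, Ada and Wei are above the threshold, contributing 19 each; the remaining 5 contribute 0. Total contributed: 95.
Gus keeps 19 and receives 9.3 × 95 × 3/43 = 61.64 from the shared codebase effort, for a payoff of 80.64.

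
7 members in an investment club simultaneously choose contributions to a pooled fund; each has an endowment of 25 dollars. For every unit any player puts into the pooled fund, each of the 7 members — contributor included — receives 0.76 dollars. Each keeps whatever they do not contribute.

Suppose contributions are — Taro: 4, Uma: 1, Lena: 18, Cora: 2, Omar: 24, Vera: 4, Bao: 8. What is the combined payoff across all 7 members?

Total contributed: 4 + 1 + 18 + 2 + 24 + 4 + 8 = 61; total kept: 7 × 25 − 61 = 114.
The pooled fund pays out 0.76 × 7 × 61 = 324.52 in aggregate.
Group total = 114 + 324.52 = 438.52.

438.52 dollars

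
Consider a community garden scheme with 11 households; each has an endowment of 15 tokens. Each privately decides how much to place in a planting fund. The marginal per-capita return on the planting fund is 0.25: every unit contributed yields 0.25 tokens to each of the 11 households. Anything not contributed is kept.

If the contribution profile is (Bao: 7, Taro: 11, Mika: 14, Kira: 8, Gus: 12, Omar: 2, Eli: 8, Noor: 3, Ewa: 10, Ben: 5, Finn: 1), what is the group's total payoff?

306.75 tokens

Total contributed: 7 + 11 + 14 + 8 + 12 + 2 + 8 + 3 + 10 + 5 + 1 = 81; total kept: 11 × 15 − 81 = 84.
The planting fund pays out 0.25 × 11 × 81 = 222.75 in aggregate.
Group total = 84 + 222.75 = 306.75.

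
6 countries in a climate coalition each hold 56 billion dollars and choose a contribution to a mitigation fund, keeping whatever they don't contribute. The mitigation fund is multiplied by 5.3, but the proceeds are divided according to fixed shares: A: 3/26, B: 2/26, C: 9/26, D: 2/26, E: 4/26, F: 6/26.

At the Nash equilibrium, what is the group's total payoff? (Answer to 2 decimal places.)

817.60 billion dollars

A player with share s gets back 5.3·s per unit contributed, so full contribution is dominant for anyone with s > 1/5.3 = 0.1887 and zero contribution is dominant for anyone below.
The shares above 0.1887 belong to C and F, contributing 56 each; the remaining 4 contribute 0. Total contributed: 112.
The mitigation fund pays out 5.3 × 112 = 593.60 in total (split across the unequal shares, but the aggregate is all that matters for the group sum).
The 4 free-riders keep 56 each, adding 224. Group total = 224 + 593.60 = 817.60.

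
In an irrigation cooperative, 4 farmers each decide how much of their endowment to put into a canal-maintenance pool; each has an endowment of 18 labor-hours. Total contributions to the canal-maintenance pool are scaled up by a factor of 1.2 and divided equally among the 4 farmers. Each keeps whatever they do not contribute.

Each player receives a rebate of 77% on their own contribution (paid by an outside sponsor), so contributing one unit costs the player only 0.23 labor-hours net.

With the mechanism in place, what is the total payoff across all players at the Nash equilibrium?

141.84 labor-hours

The effective private return per unit is now (1.2/4) / 0.23 = 1.3043 > 1, so every player's dominant strategy flips to full contribution.
At the Nash equilibrium everyone contributes 18. Group total payoff = 4 × (18 × 0.77 + 1.2 × 18) = 141.84.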